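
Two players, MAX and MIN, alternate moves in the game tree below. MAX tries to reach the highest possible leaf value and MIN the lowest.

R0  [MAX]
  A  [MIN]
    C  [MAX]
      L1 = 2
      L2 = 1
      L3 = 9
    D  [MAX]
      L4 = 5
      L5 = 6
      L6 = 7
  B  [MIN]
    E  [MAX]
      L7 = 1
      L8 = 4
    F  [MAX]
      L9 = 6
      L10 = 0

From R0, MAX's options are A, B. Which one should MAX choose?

A

C (MAX): max(2, 1, 9) = 9
D (MAX): max(5, 6, 7) = 7
A (MIN): min(9, 7) = 7
E (MAX): max(1, 4) = 4
F (MAX): max(6, 0) = 6
B (MIN): min(4, 6) = 4
R0 (MAX): max(7, 4) = 7
MAX at R0 wants the highest of {A=7, B=4}, so chooses A.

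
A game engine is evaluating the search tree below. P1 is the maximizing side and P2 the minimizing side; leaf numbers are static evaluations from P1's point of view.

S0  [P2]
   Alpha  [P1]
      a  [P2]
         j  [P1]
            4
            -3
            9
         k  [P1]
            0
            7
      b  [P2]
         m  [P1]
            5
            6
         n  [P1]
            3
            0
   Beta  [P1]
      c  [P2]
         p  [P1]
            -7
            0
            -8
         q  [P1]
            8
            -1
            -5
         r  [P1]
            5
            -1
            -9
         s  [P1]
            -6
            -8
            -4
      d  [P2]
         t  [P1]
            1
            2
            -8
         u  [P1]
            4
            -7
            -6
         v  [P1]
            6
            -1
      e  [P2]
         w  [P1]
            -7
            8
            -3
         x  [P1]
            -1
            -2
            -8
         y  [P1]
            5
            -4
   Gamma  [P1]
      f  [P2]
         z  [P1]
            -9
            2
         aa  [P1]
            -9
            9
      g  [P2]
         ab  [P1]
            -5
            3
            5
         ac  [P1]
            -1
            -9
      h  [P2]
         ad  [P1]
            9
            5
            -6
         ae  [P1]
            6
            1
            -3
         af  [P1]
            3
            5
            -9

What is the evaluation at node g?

ab (P1): max(-5, 3, 5) = 5
ac (P1): max(-1, -9) = -1
g (P2): min(5, -1) = -1

-1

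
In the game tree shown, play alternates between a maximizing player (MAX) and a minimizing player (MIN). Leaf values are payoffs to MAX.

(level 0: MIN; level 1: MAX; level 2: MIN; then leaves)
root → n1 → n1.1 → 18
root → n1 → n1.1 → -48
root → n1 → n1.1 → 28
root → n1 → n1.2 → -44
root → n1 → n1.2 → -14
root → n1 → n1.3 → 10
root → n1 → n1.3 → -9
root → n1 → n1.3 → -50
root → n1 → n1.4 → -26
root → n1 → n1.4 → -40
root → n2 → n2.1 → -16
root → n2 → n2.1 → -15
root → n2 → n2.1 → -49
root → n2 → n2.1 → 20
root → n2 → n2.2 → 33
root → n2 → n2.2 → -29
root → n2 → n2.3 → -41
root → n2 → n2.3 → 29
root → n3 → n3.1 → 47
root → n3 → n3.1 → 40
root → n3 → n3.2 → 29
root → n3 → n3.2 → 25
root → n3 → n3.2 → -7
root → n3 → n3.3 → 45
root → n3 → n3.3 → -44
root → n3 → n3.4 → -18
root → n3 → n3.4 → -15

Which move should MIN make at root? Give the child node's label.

n1

n1.1 (MIN): min(18, -48, 28) = -48
n1.2 (MIN): min(-44, -14) = -44
n1.3 (MIN): min(10, -9, -50) = -50
n1.4 (MIN): min(-26, -40) = -40
n1 (MAX): max(-48, -44, -50, -40) = -40
n2.1 (MIN): min(-16, -15, -49, 20) = -49
n2.2 (MIN): min(33, -29) = -29
n2.3 (MIN): min(-41, 29) = -41
n2 (MAX): max(-49, -29, -41) = -29
n3.1 (MIN): min(47, 40) = 40
n3.2 (MIN): min(29, 25, -7) = -7
n3.3 (MIN): min(45, -44) = -44
n3.4 (MIN): min(-18, -15) = -18
n3 (MAX): max(40, -7, -44, -18) = 40
root (MIN): min(-40, -29, 40) = -40
MIN at root wants the lowest of {n1=-40, n2=-29, n3=40}, so chooses n1.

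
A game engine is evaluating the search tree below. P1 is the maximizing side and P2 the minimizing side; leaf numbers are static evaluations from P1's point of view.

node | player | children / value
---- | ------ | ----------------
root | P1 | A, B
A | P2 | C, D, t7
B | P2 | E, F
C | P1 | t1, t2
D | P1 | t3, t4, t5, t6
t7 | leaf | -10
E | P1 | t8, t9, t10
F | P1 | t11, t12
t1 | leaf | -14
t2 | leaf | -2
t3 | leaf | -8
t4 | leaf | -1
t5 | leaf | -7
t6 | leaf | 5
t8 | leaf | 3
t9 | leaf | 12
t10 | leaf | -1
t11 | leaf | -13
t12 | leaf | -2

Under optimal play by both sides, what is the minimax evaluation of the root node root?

C (P1): max(-14, -2) = -2
D (P1): max(-8, -1, -7, 5) = 5
A (P2): min(-2, 5, -10) = -10
E (P1): max(3, 12, -1) = 12
F (P1): max(-13, -2) = -2
B (P2): min(12, -2) = -2
root (P1): max(-10, -2) = -2

-2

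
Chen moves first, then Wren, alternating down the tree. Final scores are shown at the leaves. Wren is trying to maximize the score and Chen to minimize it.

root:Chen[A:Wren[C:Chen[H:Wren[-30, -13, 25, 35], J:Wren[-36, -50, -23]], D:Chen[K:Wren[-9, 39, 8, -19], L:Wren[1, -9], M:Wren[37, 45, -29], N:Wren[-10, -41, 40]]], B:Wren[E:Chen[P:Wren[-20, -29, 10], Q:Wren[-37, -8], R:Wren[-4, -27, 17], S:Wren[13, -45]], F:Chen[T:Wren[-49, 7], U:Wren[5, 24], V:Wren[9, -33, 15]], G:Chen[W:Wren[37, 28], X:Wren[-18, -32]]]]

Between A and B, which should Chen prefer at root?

H (Wren): max(-30, -13, 25, 35) = 35
J (Wren): max(-36, -50, -23) = -23
C (Chen): min(35, -23) = -23
K (Wren): max(-9, 39, 8, -19) = 39
L (Wren): max(1, -9) = 1
M (Wren): max(37, 45, -29) = 45
N (Wren): max(-10, -41, 40) = 40
D (Chen): min(39, 1, 45, 40) = 1
A (Wren): max(-23, 1) = 1
P (Wren): max(-20, -29, 10) = 10
Q (Wren): max(-37, -8) = -8
R (Wren): max(-4, -27, 17) = 17
S (Wren): max(13, -45) = 13
E (Chen): min(10, -8, 17, 13) = -8
T (Wren): max(-49, 7) = 7
U (Wren): max(5, 24) = 24
V (Wren): max(9, -33, 15) = 15
F (Chen): min(7, 24, 15) = 7
W (Wren): max(37, 28) = 37
X (Wren): max(-18, -32) = -18
G (Chen): min(37, -18) = -18
B (Wren): max(-8, 7, -18) = 7
Chen prefers the lower value; A=1, B=7. A is better since 1 < 7.

A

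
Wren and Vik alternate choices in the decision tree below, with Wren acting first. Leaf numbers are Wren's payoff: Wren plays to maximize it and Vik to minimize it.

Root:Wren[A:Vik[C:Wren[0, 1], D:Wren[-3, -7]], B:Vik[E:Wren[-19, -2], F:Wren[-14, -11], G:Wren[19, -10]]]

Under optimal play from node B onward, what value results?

-11

E (Wren): max(-19, -2) = -2
F (Wren): max(-14, -11) = -11
G (Wren): max(19, -10) = 19
B (Vik): min(-2, -11, 19) = -11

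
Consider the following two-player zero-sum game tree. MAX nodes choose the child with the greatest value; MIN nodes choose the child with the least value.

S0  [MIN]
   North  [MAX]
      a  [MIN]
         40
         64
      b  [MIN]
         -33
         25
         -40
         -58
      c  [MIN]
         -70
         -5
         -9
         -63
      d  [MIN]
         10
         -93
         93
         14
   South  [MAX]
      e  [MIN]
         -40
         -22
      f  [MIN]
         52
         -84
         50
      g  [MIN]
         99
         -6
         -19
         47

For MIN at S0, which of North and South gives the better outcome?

South

a (MIN): min(40, 64) = 40
b (MIN): min(-33, 25, -40, -58) = -58
c (MIN): min(-70, -5, -9, -63) = -70
d (MIN): min(10, -93, 93, 14) = -93
North (MAX): max(40, -58, -70, -93) = 40
e (MIN): min(-40, -22) = -40
f (MIN): min(52, -84, 50) = -84
g (MIN): min(99, -6, -19, 47) = -19
South (MAX): max(-40, -84, -19) = -19
MIN prefers the lower value; North=40, South=-19. South is better since -19 < 40.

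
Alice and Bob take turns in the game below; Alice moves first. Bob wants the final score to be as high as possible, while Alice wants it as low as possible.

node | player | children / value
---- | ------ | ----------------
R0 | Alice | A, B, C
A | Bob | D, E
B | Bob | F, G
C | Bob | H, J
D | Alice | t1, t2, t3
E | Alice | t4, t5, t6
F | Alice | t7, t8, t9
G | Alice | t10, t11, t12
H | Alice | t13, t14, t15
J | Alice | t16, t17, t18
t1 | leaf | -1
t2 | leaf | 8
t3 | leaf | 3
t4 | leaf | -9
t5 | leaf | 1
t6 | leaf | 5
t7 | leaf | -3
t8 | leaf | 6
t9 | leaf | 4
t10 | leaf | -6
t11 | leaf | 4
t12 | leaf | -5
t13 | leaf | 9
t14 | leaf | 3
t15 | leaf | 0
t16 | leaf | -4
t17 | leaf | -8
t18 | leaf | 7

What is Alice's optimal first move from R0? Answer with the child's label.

D (Alice): min(-1, 8, 3) = -1
E (Alice): min(-9, 1, 5) = -9
A (Bob): max(-1, -9) = -1
F (Alice): min(-3, 6, 4) = -3
G (Alice): min(-6, 4, -5) = -6
B (Bob): max(-3, -6) = -3
H (Alice): min(9, 3, 0) = 0
J (Alice): min(-4, -8, 7) = -8
C (Bob): max(0, -8) = 0
R0 (Alice): min(-1, -3, 0) = -3
Alice at R0 wants the lowest of {A=-1, B=-3, C=0}, so chooses B.

B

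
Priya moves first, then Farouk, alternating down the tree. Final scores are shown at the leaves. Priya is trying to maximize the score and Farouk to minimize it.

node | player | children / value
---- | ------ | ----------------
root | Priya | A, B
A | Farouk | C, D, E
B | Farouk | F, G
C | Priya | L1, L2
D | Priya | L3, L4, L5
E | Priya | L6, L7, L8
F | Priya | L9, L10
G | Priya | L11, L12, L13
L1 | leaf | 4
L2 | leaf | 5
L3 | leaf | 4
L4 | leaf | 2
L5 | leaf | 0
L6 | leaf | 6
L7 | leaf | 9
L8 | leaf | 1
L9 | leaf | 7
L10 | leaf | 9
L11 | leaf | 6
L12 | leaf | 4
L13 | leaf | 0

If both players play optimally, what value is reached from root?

C (Priya): max(4, 5) = 5
D (Priya): max(4, 2, 0) = 4
E (Priya): max(6, 9, 1) = 9
A (Farouk): min(5, 4, 9) = 4
F (Priya): max(7, 9) = 9
G (Priya): max(6, 4, 0) = 6
B (Farouk): min(9, 6) = 6
root (Priya): max(4, 6) = 6

6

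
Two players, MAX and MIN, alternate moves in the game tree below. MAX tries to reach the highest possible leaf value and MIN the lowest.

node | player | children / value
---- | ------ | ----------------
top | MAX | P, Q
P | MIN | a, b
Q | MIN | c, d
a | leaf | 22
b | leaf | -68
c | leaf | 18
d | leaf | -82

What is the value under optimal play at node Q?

Q (MIN): min(18, -82) = -82

-82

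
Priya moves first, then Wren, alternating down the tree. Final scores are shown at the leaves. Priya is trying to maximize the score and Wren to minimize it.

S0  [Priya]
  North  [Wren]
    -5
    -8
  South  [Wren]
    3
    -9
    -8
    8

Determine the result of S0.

-8

North (Wren): min(-5, -8) = -8
South (Wren): min(3, -9, -8, 8) = -9
S0 (Priya): max(-8, -9) = -8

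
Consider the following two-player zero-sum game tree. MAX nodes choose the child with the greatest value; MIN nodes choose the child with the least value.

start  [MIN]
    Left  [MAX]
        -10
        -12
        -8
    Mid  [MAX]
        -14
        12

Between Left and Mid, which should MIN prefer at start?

Left (MAX): max(-10, -12, -8) = -8
Mid (MAX): max(-14, 12) = 12
MIN prefers the lower value; Left=-8, Mid=12. Left is better since -8 < 12.

Left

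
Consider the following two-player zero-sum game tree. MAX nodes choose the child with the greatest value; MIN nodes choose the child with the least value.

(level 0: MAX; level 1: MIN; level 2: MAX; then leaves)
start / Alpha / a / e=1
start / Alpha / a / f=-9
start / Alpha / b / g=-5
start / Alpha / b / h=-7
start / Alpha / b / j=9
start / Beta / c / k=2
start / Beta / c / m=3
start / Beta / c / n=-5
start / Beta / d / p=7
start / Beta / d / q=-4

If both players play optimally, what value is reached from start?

3

a (MAX): max(1, -9) = 1
b (MAX): max(-5, -7, 9) = 9
Alpha (MIN): min(1, 9) = 1
c (MAX): max(2, 3, -5) = 3
d (MAX): max(7, -4) = 7
Beta (MIN): min(3, 7) = 3
start (MAX): max(1, 3) = 3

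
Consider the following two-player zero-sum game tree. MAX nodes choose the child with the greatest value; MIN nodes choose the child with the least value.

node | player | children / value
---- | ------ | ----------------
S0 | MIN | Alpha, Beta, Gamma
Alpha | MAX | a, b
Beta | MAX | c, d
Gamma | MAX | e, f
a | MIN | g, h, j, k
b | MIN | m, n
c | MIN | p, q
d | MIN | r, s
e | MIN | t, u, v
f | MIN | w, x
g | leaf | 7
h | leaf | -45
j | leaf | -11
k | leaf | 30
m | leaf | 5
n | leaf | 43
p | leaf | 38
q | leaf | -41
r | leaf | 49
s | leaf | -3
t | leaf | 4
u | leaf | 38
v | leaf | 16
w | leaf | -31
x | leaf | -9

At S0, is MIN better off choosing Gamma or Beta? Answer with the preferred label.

Beta

e (MIN): min(4, 38, 16) = 4
f (MIN): min(-31, -9) = -31
Gamma (MAX): max(4, -31) = 4
c (MIN): min(38, -41) = -41
d (MIN): min(49, -3) = -3
Beta (MAX): max(-41, -3) = -3
MIN prefers the lower value; Gamma=4, Beta=-3. Beta is better since -3 < 4.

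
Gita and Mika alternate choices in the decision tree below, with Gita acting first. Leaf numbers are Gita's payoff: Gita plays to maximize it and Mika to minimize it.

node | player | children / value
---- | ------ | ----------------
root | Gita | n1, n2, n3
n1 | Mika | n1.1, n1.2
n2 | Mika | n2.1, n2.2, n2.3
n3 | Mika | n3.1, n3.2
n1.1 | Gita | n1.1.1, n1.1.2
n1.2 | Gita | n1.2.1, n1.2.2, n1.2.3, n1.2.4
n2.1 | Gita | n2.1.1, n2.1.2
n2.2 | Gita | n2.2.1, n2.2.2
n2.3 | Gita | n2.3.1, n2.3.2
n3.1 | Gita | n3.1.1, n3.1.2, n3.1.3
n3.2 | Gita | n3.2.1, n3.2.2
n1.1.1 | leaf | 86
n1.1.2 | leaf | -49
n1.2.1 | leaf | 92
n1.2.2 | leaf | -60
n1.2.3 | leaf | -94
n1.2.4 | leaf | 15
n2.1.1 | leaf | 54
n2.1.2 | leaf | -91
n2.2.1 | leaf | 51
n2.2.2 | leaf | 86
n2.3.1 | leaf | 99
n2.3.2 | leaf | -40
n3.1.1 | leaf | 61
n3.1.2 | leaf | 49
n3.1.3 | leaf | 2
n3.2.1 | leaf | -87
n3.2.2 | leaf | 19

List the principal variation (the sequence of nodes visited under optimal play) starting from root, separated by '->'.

root -> n1 -> n1.1 -> n1.1.1

n1.1 (Gita): max(86, -49) = 86
n1.2 (Gita): max(92, -60, -94, 15) = 92
n1 (Mika): min(86, 92) = 86
n2.1 (Gita): max(54, -91) = 54
n2.2 (Gita): max(51, 86) = 86
n2.3 (Gita): max(99, -40) = 99
n2 (Mika): min(54, 86, 99) = 54
n3.1 (Gita): max(61, 49, 2) = 61
n3.2 (Gita): max(-87, 19) = 19
n3 (Mika): min(61, 19) = 19
root (Gita): max(86, 54, 19) = 86
At root, Gita picks n1 (highest: 86).
At n1, Mika picks n1.1 (lowest: 86).
At n1.1, Gita picks n1.1.1 (highest: 86).
Terminal value 86.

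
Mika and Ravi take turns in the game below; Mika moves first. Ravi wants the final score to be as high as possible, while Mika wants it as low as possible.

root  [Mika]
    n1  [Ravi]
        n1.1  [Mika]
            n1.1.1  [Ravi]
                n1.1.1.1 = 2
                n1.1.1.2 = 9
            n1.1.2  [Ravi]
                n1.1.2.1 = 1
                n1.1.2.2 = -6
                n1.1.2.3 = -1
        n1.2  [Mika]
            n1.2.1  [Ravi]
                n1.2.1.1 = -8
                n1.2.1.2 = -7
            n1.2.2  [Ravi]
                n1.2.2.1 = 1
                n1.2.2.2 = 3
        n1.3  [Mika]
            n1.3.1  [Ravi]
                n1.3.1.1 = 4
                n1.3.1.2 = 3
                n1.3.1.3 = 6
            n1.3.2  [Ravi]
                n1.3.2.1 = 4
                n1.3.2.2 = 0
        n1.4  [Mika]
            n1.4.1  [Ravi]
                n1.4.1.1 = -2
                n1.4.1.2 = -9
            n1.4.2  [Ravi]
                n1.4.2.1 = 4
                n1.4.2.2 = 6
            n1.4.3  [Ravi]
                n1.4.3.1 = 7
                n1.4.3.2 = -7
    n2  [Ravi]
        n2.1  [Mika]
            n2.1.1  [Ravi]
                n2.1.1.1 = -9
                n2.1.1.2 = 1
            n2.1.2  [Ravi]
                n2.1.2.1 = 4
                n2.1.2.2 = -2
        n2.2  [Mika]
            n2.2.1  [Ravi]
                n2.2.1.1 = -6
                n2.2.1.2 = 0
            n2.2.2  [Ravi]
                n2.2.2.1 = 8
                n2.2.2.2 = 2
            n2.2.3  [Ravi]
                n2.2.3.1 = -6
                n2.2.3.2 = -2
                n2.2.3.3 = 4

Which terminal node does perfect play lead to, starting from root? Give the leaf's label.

n2.1.1.2

n1.1.1 (Ravi): max(2, 9) = 9
n1.1.2 (Ravi): max(1, -6, -1) = 1
n1.1 (Mika): min(9, 1) = 1
n1.2.1 (Ravi): max(-8, -7) = -7
n1.2.2 (Ravi): max(1, 3) = 3
n1.2 (Mika): min(-7, 3) = -7
n1.3.1 (Ravi): max(4, 3, 6) = 6
n1.3.2 (Ravi): max(4, 0) = 4
n1.3 (Mika): min(6, 4) = 4
n1.4.1 (Ravi): max(-2, -9) = -2
n1.4.2 (Ravi): max(4, 6) = 6
n1.4.3 (Ravi): max(7, -7) = 7
n1.4 (Mika): min(-2, 6, 7) = -2
n1 (Ravi): max(1, -7, 4, -2) = 4
n2.1.1 (Ravi): max(-9, 1) = 1
n2.1.2 (Ravi): max(4, -2) = 4
n2.1 (Mika): min(1, 4) = 1
n2.2.1 (Ravi): max(-6, 0) = 0
n2.2.2 (Ravi): max(8, 2) = 8
n2.2.3 (Ravi): max(-6, -2, 4) = 4
n2.2 (Mika): min(0, 8, 4) = 0
n2 (Ravi): max(1, 0) = 1
root (Mika): min(4, 1) = 1
At root, Mika picks n2 (lowest: 1).
At n2, Ravi picks n2.1 (highest: 1).
At n2.1, Mika picks n2.1.1 (lowest: 1).
At n2.1.1, Ravi picks n2.1.1.2 (highest: 1).
Terminal value 1.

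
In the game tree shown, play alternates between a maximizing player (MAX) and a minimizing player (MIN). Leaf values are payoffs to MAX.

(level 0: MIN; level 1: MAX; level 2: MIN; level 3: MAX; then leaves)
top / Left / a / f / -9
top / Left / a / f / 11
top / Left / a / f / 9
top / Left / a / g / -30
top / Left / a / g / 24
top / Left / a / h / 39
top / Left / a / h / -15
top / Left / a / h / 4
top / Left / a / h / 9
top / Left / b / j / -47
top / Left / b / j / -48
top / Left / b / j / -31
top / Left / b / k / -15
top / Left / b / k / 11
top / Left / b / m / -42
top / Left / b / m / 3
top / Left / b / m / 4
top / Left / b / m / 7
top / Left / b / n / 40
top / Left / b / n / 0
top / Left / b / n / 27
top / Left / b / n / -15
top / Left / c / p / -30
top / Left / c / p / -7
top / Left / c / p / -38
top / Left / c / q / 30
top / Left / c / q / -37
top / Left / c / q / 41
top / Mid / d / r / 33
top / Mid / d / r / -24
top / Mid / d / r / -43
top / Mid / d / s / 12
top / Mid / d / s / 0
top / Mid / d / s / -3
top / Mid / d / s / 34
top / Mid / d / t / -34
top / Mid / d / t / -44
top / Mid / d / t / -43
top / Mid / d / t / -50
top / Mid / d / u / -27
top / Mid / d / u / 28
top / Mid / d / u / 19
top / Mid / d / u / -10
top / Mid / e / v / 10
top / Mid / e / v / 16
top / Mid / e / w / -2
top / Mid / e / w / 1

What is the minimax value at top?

1

f (MAX): max(-9, 11, 9) = 11
g (MAX): max(-30, 24) = 24
h (MAX): max(39, -15, 4, 9) = 39
a (MIN): min(11, 24, 39) = 11
j (MAX): max(-47, -48, -31) = -31
k (MAX): max(-15, 11) = 11
m (MAX): max(-42, 3, 4, 7) = 7
n (MAX): max(40, 0, 27, -15) = 40
b (MIN): min(-31, 11, 7, 40) = -31
p (MAX): max(-30, -7, -38) = -7
q (MAX): max(30, -37, 41) = 41
c (MIN): min(-7, 41) = -7
Left (MAX): max(11, -31, -7) = 11
r (MAX): max(33, -24, -43) = 33
s (MAX): max(12, 0, -3, 34) = 34
t (MAX): max(-34, -44, -43, -50) = -34
u (MAX): max(-27, 28, 19, -10) = 28
d (MIN): min(33, 34, -34, 28) = -34
v (MAX): max(10, 16) = 16
w (MAX): max(-2, 1) = 1
e (MIN): min(16, 1) = 1
Mid (MAX): max(-34, 1) = 1
top (MIN): min(11, 1) = 1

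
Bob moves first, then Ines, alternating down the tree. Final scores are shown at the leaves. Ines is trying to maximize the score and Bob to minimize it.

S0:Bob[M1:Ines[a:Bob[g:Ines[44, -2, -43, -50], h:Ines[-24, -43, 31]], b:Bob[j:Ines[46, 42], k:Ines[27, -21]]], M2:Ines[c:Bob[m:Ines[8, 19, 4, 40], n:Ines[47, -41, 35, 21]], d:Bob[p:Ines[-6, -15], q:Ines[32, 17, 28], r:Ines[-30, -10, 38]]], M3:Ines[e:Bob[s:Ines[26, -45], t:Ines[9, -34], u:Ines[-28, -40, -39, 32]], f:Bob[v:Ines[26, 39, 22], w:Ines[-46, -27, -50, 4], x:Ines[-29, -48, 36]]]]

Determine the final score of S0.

g (Ines): max(44, -2, -43, -50) = 44
h (Ines): max(-24, -43, 31) = 31
a (Bob): min(44, 31) = 31
j (Ines): max(46, 42) = 46
k (Ines): max(27, -21) = 27
b (Bob): min(46, 27) = 27
M1 (Ines): max(31, 27) = 31
m (Ines): max(8, 19, 4, 40) = 40
n (Ines): max(47, -41, 35, 21) = 47
c (Bob): min(40, 47) = 40
p (Ines): max(-6, -15) = -6
q (Ines): max(32, 17, 28) = 32
r (Ines): max(-30, -10, 38) = 38
d (Bob): min(-6, 32, 38) = -6
M2 (Ines): max(40, -6) = 40
s (Ines): max(26, -45) = 26
t (Ines): max(9, -34) = 9
u (Ines): max(-28, -40, -39, 32) = 32
e (Bob): min(26, 9, 32) = 9
v (Ines): max(26, 39, 22) = 39
w (Ines): max(-46, -27, -50, 4) = 4
x (Ines): max(-29, -48, 36) = 36
f (Bob): min(39, 4, 36) = 4
M3 (Ines): max(9, 4) = 9
S0 (Bob): min(31, 40, 9) = 9

9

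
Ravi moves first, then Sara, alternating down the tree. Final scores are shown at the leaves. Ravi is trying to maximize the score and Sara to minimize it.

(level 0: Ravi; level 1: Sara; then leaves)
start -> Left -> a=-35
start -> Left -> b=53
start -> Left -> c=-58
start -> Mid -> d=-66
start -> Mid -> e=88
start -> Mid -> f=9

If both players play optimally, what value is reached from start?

Left (Sara): min(-35, 53, -58) = -58
Mid (Sara): min(-66, 88, 9) = -66
start (Ravi): max(-58, -66) = -58

-58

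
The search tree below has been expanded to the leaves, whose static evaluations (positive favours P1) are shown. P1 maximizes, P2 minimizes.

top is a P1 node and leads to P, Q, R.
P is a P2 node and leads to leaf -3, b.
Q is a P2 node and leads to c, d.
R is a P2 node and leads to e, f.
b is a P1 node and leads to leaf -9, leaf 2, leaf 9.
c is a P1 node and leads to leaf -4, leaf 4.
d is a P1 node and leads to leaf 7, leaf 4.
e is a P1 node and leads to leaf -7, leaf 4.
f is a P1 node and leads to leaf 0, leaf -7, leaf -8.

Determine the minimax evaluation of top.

b (P1): max(-9, 2, 9) = 9
P (P2): min(-3, 9) = -3
c (P1): max(-4, 4) = 4
d (P1): max(7, 4) = 7
Q (P2): min(4, 7) = 4
e (P1): max(-7, 4) = 4
f (P1): max(0, -7, -8) = 0
R (P2): min(4, 0) = 0
top (P1): max(-3, 4, 0) = 4

4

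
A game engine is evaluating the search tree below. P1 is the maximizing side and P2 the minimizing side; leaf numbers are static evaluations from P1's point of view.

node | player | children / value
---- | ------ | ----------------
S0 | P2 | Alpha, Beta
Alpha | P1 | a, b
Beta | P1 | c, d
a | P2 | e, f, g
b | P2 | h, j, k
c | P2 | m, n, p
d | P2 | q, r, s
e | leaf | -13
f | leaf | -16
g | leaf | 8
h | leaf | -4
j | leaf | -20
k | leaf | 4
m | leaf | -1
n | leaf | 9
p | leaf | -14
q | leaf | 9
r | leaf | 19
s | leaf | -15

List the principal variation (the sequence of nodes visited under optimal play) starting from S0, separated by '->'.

a (P2): min(-13, -16, 8) = -16
b (P2): min(-4, -20, 4) = -20
Alpha (P1): max(-16, -20) = -16
c (P2): min(-1, 9, -14) = -14
d (P2): min(9, 19, -15) = -15
Beta (P1): max(-14, -15) = -14
S0 (P2): min(-16, -14) = -16
At S0, P2 picks Alpha (lowest: -16).
At Alpha, P1 picks a (highest: -16).
At a, P2 picks f (lowest: -16).
Terminal value -16.

S0 -> Alpha -> a -> f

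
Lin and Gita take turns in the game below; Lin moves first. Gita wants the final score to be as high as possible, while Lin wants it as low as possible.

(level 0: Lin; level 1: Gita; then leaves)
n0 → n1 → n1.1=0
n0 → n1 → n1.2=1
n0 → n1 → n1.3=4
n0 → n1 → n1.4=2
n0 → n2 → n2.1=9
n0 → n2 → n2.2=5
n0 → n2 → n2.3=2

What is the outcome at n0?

n1 (Gita): max(0, 1, 4, 2) = 4
n2 (Gita): max(9, 5, 2) = 9
n0 (Lin): min(4, 9) = 4

4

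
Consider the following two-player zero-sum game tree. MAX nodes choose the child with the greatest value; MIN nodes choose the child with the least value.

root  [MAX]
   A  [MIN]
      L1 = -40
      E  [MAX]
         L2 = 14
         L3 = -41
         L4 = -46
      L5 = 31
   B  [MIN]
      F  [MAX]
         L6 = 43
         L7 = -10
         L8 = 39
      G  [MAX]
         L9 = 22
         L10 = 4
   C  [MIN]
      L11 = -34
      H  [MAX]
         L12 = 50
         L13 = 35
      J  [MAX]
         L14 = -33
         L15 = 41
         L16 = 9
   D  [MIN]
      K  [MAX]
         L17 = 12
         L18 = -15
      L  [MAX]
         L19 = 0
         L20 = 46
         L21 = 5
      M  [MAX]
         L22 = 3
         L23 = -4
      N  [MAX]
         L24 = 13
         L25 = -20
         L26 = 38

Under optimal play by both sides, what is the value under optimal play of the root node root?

E (MAX): max(14, -41, -46) = 14
A (MIN): min(-40, 14, 31) = -40
F (MAX): max(43, -10, 39) = 43
G (MAX): max(22, 4) = 22
B (MIN): min(43, 22) = 22
H (MAX): max(50, 35) = 50
J (MAX): max(-33, 41, 9) = 41
C (MIN): min(-34, 50, 41) = -34
K (MAX): max(12, -15) = 12
L (MAX): max(0, 46, 5) = 46
M (MAX): max(3, -4) = 3
N (MAX): max(13, -20, 38) = 38
D (MIN): min(12, 46, 3, 38) = 3
root (MAX): max(-40, 22, -34, 3) = 22

22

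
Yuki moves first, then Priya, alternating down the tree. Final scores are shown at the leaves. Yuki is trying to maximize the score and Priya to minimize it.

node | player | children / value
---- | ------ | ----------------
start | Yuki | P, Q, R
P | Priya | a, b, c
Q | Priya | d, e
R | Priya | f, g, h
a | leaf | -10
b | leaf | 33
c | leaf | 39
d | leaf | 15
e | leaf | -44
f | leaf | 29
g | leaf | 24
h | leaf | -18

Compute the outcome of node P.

-10

P (Priya): min(-10, 33, 39) = -10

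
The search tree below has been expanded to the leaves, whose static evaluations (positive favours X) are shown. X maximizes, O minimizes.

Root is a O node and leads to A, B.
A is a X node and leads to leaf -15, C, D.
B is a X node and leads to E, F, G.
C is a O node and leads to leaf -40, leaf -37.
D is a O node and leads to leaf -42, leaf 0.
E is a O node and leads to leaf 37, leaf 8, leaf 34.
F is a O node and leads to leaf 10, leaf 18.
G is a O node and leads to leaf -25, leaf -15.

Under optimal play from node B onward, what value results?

10

E (O): min(37, 8, 34) = 8
F (O): min(10, 18) = 10
G (O): min(-25, -15) = -25
B (X): max(8, 10, -25) = 10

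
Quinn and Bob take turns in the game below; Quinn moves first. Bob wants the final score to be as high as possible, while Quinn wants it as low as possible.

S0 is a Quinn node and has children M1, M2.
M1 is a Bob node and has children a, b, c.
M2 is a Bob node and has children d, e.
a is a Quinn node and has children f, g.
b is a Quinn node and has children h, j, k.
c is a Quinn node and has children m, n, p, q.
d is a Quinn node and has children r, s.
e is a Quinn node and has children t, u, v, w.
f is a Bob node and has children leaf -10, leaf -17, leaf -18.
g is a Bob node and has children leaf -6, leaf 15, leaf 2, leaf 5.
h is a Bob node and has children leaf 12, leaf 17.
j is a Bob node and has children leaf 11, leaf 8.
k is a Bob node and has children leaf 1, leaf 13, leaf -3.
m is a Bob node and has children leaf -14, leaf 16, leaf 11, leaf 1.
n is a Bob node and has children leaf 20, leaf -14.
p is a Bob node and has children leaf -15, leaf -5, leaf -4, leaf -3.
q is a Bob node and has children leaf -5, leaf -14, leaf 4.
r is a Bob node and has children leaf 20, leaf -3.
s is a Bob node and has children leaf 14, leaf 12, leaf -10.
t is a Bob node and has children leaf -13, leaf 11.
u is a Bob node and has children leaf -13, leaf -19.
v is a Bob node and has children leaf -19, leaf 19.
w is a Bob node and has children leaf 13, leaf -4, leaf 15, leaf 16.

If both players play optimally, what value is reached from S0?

f (Bob): max(-10, -17, -18) = -10
g (Bob): max(-6, 15, 2, 5) = 15
a (Quinn): min(-10, 15) = -10
h (Bob): max(12, 17) = 17
j (Bob): max(11, 8) = 11
k (Bob): max(1, 13, -3) = 13
b (Quinn): min(17, 11, 13) = 11
m (Bob): max(-14, 16, 11, 1) = 16
n (Bob): max(20, -14) = 20
p (Bob): max(-15, -5, -4, -3) = -3
q (Bob): max(-5, -14, 4) = 4
c (Quinn): min(16, 20, -3, 4) = -3
M1 (Bob): max(-10, 11, -3) = 11
r (Bob): max(20, -3) = 20
s (Bob): max(14, 12, -10) = 14
d (Quinn): min(20, 14) = 14
t (Bob): max(-13, 11) = 11
u (Bob): max(-13, -19) = -13
v (Bob): max(-19, 19) = 19
w (Bob): max(13, -4, 15, 16) = 16
e (Quinn): min(11, -13, 19, 16) = -13
M2 (Bob): max(14, -13) = 14
S0 (Quinn): min(11, 14) = 11

11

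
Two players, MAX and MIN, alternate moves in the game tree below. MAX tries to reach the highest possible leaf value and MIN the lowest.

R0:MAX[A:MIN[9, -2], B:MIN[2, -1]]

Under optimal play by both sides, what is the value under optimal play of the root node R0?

-1

A (MIN): min(9, -2) = -2
B (MIN): min(2, -1) = -1
R0 (MAX): max(-2, -1) = -1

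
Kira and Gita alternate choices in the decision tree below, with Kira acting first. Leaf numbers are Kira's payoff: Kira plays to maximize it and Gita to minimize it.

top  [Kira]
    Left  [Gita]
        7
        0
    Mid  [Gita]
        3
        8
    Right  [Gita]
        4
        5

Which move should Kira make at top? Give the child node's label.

Left (Gita): min(7, 0) = 0
Mid (Gita): min(3, 8) = 3
Right (Gita): min(4, 5) = 4
top (Kira): max(0, 3, 4) = 4
Kira at top wants the highest of {Left=0, Mid=3, Right=4}, so chooses Right.

Right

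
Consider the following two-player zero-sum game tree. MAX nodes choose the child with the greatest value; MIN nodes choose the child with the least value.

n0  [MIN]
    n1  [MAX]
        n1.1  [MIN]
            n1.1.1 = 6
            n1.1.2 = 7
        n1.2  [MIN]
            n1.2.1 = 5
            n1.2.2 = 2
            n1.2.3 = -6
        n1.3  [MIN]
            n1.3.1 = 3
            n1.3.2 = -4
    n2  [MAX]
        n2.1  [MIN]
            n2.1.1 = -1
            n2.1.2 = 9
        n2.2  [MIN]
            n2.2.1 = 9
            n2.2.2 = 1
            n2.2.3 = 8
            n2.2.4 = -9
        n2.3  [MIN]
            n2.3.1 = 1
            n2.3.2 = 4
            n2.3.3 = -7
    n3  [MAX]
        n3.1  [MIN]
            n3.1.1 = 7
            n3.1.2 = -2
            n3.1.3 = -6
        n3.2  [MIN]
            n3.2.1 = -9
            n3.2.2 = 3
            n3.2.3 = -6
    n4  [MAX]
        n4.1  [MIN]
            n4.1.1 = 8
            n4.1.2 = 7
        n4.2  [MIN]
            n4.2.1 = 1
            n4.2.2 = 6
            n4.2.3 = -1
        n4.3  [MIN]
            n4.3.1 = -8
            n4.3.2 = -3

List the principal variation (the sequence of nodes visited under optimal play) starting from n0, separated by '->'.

n0 -> n3 -> n3.1 -> n3.1.3

n1.1 (MIN): min(6, 7) = 6
n1.2 (MIN): min(5, 2, -6) = -6
n1.3 (MIN): min(3, -4) = -4
n1 (MAX): max(6, -6, -4) = 6
n2.1 (MIN): min(-1, 9) = -1
n2.2 (MIN): min(9, 1, 8, -9) = -9
n2.3 (MIN): min(1, 4, -7) = -7
n2 (MAX): max(-1, -9, -7) = -1
n3.1 (MIN): min(7, -2, -6) = -6
n3.2 (MIN): min(-9, 3, -6) = -9
n3 (MAX): max(-6, -9) = -6
n4.1 (MIN): min(8, 7) = 7
n4.2 (MIN): min(1, 6, -1) = -1
n4.3 (MIN): min(-8, -3) = -8
n4 (MAX): max(7, -1, -8) = 7
n0 (MIN): min(6, -1, -6, 7) = -6
At n0, MIN picks n3 (lowest: -6).
At n3, MAX picks n3.1 (highest: -6).
At n3.1, MIN picks n3.1.3 (lowest: -6).
Terminal value -6.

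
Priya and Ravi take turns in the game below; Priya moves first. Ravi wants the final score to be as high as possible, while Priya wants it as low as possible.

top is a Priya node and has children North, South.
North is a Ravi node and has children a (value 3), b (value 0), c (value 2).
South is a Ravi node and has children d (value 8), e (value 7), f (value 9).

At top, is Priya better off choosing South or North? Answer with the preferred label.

North

South (Ravi): max(8, 7, 9) = 9
North (Ravi): max(3, 0, 2) = 3
Priya prefers the lower value; South=9, North=3. North is better since 3 < 9.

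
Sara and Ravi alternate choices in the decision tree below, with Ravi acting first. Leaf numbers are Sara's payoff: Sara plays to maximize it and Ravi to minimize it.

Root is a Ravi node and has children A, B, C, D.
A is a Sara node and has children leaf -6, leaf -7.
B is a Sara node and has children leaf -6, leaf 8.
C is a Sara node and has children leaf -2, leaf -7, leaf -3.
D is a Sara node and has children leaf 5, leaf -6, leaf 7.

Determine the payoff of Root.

A (Sara): max(-6, -7) = -6
B (Sara): max(-6, 8) = 8
C (Sara): max(-2, -7, -3) = -2
D (Sara): max(5, -6, 7) = 7
Root (Ravi): min(-6, 8, -2, 7) = -6

-6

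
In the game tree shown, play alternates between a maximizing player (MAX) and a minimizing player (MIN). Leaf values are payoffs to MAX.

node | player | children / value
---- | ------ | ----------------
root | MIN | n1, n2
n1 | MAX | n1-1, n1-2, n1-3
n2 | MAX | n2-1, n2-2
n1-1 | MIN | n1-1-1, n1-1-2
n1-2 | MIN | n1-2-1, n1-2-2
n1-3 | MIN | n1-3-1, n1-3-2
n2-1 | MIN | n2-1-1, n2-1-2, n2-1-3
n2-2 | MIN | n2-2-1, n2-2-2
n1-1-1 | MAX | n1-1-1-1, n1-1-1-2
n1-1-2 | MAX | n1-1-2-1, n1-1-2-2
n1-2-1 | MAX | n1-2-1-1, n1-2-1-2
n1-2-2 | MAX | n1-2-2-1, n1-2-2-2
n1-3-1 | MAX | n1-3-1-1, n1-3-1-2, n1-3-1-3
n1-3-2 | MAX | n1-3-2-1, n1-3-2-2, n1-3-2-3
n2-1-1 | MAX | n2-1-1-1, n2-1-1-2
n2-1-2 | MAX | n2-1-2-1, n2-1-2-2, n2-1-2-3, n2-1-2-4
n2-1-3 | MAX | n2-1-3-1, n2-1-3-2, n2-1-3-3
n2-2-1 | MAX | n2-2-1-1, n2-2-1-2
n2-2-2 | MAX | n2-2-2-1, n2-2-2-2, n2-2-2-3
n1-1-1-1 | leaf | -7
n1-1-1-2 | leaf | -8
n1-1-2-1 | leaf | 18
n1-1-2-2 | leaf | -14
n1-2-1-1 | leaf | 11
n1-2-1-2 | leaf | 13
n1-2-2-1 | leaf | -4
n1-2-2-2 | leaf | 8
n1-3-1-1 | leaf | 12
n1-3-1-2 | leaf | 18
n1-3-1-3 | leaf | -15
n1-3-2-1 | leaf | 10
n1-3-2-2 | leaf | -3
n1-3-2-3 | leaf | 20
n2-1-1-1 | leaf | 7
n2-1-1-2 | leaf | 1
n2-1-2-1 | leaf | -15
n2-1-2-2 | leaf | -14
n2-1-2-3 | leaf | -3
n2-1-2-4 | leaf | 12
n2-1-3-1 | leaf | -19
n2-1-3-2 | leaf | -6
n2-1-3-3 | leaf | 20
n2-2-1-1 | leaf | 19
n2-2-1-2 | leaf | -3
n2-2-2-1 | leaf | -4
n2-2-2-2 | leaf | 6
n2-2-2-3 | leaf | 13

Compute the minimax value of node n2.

n2-1-1 (MAX): max(7, 1) = 7
n2-1-2 (MAX): max(-15, -14, -3, 12) = 12
n2-1-3 (MAX): max(-19, -6, 20) = 20
n2-1 (MIN): min(7, 12, 20) = 7
n2-2-1 (MAX): max(19, -3) = 19
n2-2-2 (MAX): max(-4, 6, 13) = 13
n2-2 (MIN): min(19, 13) = 13
n2 (MAX): max(7, 13) = 13

13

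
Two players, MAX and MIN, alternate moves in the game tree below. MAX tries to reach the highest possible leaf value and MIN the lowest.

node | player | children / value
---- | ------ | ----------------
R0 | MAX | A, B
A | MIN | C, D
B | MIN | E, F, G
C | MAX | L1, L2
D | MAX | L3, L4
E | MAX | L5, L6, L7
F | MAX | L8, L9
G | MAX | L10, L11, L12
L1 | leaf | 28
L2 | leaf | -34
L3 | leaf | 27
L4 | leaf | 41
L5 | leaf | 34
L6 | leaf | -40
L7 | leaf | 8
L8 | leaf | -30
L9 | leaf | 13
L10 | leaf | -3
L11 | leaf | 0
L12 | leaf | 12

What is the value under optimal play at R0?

28

C (MAX): max(28, -34) = 28
D (MAX): max(27, 41) = 41
A (MIN): min(28, 41) = 28
E (MAX): max(34, -40, 8) = 34
F (MAX): max(-30, 13) = 13
G (MAX): max(-3, 0, 12) = 12
B (MIN): min(34, 13, 12) = 12
R0 (MAX): max(28, 12) = 28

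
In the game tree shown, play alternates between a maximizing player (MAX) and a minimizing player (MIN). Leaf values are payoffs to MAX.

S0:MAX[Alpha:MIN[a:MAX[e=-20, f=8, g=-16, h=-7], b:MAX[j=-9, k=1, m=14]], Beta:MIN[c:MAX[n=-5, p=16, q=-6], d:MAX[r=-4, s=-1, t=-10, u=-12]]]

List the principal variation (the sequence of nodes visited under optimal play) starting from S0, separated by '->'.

a (MAX): max(-20, 8, -16, -7) = 8
b (MAX): max(-9, 1, 14) = 14
Alpha (MIN): min(8, 14) = 8
c (MAX): max(-5, 16, -6) = 16
d (MAX): max(-4, -1, -10, -12) = -1
Beta (MIN): min(16, -1) = -1
S0 (MAX): max(8, -1) = 8
At S0, MAX picks Alpha (highest: 8).
At Alpha, MIN picks a (lowest: 8).
At a, MAX picks f (highest: 8).
Terminal value 8.

S0 -> Alpha -> a -> f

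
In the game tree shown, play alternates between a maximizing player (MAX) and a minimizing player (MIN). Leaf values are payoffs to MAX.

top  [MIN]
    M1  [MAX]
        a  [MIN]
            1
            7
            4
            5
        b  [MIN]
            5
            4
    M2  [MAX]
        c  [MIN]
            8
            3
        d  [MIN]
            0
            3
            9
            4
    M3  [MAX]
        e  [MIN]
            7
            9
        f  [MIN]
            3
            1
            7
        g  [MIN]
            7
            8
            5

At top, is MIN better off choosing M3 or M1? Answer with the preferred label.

e (MIN): min(7, 9) = 7
f (MIN): min(3, 1, 7) = 1
g (MIN): min(7, 8, 5) = 5
M3 (MAX): max(7, 1, 5) = 7
a (MIN): min(1, 7, 4, 5) = 1
b (MIN): min(5, 4) = 4
M1 (MAX): max(1, 4) = 4
MIN prefers the lower value; M3=7, M1=4. M1 is better since 4 < 7.

M1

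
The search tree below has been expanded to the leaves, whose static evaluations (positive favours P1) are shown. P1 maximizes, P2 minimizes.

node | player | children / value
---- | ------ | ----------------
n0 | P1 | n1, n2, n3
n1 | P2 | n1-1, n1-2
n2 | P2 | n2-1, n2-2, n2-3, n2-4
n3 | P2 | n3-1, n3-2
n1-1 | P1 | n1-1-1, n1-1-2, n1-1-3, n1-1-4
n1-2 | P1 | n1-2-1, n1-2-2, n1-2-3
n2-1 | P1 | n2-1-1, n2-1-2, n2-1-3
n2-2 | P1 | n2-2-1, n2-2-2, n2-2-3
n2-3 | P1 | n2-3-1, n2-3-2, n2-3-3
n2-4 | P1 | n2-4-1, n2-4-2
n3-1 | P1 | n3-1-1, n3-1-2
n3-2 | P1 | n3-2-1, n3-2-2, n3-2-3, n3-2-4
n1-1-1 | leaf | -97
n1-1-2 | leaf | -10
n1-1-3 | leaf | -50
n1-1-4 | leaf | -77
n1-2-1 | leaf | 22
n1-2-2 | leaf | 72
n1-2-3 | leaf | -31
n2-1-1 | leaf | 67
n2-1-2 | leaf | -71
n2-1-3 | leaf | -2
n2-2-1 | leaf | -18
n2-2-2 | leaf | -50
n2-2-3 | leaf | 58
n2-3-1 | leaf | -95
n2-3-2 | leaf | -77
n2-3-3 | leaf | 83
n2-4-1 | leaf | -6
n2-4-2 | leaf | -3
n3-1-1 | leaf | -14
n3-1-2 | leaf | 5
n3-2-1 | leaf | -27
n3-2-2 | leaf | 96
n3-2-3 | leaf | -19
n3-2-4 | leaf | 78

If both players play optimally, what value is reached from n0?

5

n1-1 (P1): max(-97, -10, -50, -77) = -10
n1-2 (P1): max(22, 72, -31) = 72
n1 (P2): min(-10, 72) = -10
n2-1 (P1): max(67, -71, -2) = 67
n2-2 (P1): max(-18, -50, 58) = 58
n2-3 (P1): max(-95, -77, 83) = 83
n2-4 (P1): max(-6, -3) = -3
n2 (P2): min(67, 58, 83, -3) = -3
n3-1 (P1): max(-14, 5) = 5
n3-2 (P1): max(-27, 96, -19, 78) = 96
n3 (P2): min(5, 96) = 5
n0 (P1): max(-10, -3, 5) = 5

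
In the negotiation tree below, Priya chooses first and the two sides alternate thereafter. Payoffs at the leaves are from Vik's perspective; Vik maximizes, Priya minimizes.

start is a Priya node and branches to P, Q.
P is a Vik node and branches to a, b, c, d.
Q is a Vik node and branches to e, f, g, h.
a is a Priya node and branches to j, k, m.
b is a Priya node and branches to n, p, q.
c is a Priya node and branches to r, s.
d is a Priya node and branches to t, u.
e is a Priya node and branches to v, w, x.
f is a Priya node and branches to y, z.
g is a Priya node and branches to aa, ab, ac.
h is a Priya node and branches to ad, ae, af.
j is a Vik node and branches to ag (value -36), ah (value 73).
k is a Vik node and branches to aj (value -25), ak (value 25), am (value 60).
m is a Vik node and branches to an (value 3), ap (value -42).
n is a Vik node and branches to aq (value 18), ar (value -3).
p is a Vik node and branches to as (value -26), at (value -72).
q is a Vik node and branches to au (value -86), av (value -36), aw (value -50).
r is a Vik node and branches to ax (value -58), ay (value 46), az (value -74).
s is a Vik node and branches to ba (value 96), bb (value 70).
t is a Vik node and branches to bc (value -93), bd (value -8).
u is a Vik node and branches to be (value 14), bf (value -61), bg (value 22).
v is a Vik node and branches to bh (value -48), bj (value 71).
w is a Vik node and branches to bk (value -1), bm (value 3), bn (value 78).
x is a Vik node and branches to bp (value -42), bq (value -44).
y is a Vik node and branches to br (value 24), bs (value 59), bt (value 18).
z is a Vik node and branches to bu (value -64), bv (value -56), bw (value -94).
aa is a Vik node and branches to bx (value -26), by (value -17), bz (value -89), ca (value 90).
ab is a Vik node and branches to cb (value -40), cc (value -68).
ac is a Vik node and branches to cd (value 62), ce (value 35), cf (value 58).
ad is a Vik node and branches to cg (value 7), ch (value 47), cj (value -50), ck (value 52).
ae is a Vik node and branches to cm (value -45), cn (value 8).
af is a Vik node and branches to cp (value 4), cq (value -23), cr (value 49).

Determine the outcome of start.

j (Vik): max(-36, 73) = 73
k (Vik): max(-25, 25, 60) = 60
m (Vik): max(3, -42) = 3
a (Priya): min(73, 60, 3) = 3
n (Vik): max(18, -3) = 18
p (Vik): max(-26, -72) = -26
q (Vik): max(-86, -36, -50) = -36
b (Priya): min(18, -26, -36) = -36
r (Vik): max(-58, 46, -74) = 46
s (Vik): max(96, 70) = 96
c (Priya): min(46, 96) = 46
t (Vik): max(-93, -8) = -8
u (Vik): max(14, -61, 22) = 22
d (Priya): min(-8, 22) = -8
P (Vik): max(3, -36, 46, -8) = 46
v (Vik): max(-48, 71) = 71
w (Vik): max(-1, 3, 78) = 78
x (Vik): max(-42, -44) = -42
e (Priya): min(71, 78, -42) = -42
y (Vik): max(24, 59, 18) = 59
z (Vik): max(-64, -56, -94) = -56
f (Priya): min(59, -56) = -56
aa (Vik): max(-26, -17, -89, 90) = 90
ab (Vik): max(-40, -68) = -40
ac (Vik): max(62, 35, 58) = 62
g (Priya): min(90, -40, 62) = -40
ad (Vik): max(7, 47, -50, 52) = 52
ae (Vik): max(-45, 8) = 8
af (Vik): max(4, -23, 49) = 49
h (Priya): min(52, 8, 49) = 8
Q (Vik): max(-42, -56, -40, 8) = 8
start (Priya): min(46, 8) = 8

8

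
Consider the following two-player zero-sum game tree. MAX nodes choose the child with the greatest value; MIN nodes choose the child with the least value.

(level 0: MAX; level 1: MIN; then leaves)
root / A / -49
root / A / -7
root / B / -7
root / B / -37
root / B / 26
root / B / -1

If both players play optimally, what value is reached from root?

-37

A (MIN): min(-49, -7) = -49
B (MIN): min(-7, -37, 26, -1) = -37
root (MAX): max(-49, -37) = -37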